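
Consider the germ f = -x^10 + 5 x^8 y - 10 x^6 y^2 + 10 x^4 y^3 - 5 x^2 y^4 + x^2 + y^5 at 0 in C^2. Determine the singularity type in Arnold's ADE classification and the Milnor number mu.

The Hessian of f at 0 has rank 1. Corank 1: A-series; mu = 4 gives A_4.

Type A_4, Milnor number mu = 4.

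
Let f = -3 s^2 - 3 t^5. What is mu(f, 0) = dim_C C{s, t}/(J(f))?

The Hessian of f at 0 has rank 1. Corank 1: A-series; mu = 4 gives A_4.

4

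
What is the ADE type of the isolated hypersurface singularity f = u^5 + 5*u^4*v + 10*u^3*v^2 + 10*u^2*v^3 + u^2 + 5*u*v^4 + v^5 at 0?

The Hessian of f at 0 is [[2, 0], [0, 0]] with rank 1, so corank 1. A Groebner basis of the Jacobian ideal J(f) in C{u,v} is {v^4, u}; counting standard monomials gives mu = 4. Corank 1: A-series; mu = 4 gives A_4.

A_{4}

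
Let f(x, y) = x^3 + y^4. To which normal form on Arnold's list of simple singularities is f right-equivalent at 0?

The Hessian of f at 0 is [[0, 0], [0, 0]] with rank 0, so corank 2. A Groebner basis of the Jacobian ideal J(f) in C{x,y} is {y^3, x^2}; counting standard monomials gives mu = 6. Corank 2; j^3 = x^3 is a perfect cube, so E-series; the 4-jet and mu = 6 give E_6.

E_{6}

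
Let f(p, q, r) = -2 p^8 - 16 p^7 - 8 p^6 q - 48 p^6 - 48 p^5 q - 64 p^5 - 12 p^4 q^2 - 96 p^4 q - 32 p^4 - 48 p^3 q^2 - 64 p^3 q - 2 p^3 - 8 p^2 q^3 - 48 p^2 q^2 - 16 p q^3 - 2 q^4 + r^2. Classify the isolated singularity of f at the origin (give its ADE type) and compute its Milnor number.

The Hessian of f at 0 is [[0, 0, 0], [0, 0, 0], [0, 0, 2]] with rank 1, so corank 2. A Groebner basis of the Jacobian ideal J(f) in C{p,q,r} is {q^4, p*q^2 + q^3/6, p^2, r}; counting standard monomials gives mu = 6. Corank 2; j^3 = -2*p^3 is a perfect cube, so E-series; the 4-jet and mu = 6 give E_6.

Type E_6, Milnor number mu = 6.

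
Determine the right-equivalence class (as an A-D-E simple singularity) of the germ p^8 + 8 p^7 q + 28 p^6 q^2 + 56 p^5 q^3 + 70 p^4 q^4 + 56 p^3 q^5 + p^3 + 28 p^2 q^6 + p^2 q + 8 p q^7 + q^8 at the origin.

The Hessian of f at 0 is [[0, 0], [0, 0]] with rank 0, so corank 2. A Groebner basis of the Jacobian ideal J(f) in C{p,q} is {-p*q/8 + q^7, p*q^2, p^2 + p*q}; counting standard monomials gives mu = 9. Corank 2; j^3 = p^2*(p + q) has shape L^2 M (L != M), so D-series; mu = 9 gives D_9.

D9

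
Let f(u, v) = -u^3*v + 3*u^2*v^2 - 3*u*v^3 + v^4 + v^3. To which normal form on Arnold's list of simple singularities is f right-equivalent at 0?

E_7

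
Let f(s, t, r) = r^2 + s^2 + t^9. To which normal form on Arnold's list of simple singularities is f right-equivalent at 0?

The Hessian of f at 0 has rank 2. Corank 1: A-series; mu = 8 gives A_8.

A8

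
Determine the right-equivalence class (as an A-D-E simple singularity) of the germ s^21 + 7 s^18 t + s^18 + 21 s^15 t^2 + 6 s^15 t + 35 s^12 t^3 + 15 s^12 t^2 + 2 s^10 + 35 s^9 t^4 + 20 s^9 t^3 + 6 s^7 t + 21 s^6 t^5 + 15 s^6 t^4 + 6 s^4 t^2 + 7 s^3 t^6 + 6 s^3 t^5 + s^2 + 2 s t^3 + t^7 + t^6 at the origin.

A_6

The Hessian of f at 0 has rank 1. Corank 1: A-series; mu = 6 gives A_6.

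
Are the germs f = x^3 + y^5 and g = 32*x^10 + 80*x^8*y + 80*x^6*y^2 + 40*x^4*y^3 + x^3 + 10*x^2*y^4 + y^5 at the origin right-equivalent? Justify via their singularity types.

The Hessian of f at 0 is [[0, 0], [0, 0]] with rank 0, so corank 2. A Groebner basis of the Jacobian ideal J(f) in C{x,y} is {y^4, x^2}; counting standard monomials gives mu = 8. Corank 2; j^3 = x^3 is a perfect cube, so E-series; the 5-jet and mu = 8 give E_8. The Hessian of g at 0 is [[0, 0], [0, 0]] with rank 0, so corank 2. A Groebner basis of the Jacobian ideal J(g) in C{x,y} is {y^4, x^2}; counting standard monomials gives mu = 8. Corank 2; j^3 = x^3 is a perfect cube, so E-series; the 5-jet and mu = 8 give E_8. Both have type E_8, hence right-equivalent.

Yes.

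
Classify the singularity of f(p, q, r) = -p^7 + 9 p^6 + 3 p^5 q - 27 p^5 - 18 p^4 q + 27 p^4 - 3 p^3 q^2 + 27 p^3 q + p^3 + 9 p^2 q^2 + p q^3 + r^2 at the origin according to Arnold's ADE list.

The Hessian of f at 0 has rank 1. Corank 2; j^3 = p^3 is a perfect cube, so E-series; the 4-jet and mu = 7 give E_7.

E7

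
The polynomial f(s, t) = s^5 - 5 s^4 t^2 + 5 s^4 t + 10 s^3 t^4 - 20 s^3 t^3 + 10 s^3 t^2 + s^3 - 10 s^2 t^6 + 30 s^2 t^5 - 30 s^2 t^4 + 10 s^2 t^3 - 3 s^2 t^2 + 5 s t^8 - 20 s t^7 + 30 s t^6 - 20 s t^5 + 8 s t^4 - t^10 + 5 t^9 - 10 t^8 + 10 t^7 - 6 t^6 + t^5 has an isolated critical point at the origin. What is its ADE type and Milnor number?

Type E_8, Milnor number mu = 8.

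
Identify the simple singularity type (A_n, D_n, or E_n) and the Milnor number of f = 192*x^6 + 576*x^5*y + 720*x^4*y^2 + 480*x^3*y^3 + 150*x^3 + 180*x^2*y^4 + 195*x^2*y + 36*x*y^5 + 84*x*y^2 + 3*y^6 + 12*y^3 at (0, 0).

Type D_7, Milnor number mu = 7.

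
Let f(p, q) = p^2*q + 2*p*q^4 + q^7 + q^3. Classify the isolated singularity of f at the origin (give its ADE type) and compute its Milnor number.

Type D4, Milnor number mu = 4.

The Hessian of f at 0 is [[0, 0], [0, 0]] with rank 0, so corank 2. A Groebner basis of the Jacobian ideal J(f) in C{p,q} is {q^3, p^2 + 3*q^2, p*q}; counting standard monomials gives mu = 4. Corank 2; j^3 = q*(p^2 + q^2) splits into three distinct lines over C (the quadratic factor has nonzero discriminant), so D_4.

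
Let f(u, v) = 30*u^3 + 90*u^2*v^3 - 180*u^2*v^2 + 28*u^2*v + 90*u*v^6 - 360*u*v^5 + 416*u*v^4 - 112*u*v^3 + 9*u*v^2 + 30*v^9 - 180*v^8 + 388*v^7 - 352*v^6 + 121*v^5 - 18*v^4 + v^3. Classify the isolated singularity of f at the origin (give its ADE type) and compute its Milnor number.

The Hessian of f at 0 is [[0, 0], [0, 0]] with rank 0, so corank 2. A Groebner basis of the Jacobian ideal J(f) in C{u,v} is {v^3, u^2 - 3*v^2/26, u*v + 9*v^2/26}; counting standard monomials gives mu = 4. Corank 2; j^3 = (3*u + v)*(10*u^2 + 6*u*v + v^2) splits into three distinct lines over C (the quadratic factor has nonzero discriminant), so D_4.

Type D_4, Milnor number mu = 4.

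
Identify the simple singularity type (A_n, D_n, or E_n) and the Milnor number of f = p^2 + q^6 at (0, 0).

Type A_{5}, Milnor number mu = 5.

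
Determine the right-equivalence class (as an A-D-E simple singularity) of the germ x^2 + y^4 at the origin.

A3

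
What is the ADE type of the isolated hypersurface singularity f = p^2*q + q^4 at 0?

The Hessian of f at 0 has rank 0. Corank 2; j^3 = p^2*q has shape L^2 M (L != M), so D-series; mu = 5 gives D_5.

D_{5}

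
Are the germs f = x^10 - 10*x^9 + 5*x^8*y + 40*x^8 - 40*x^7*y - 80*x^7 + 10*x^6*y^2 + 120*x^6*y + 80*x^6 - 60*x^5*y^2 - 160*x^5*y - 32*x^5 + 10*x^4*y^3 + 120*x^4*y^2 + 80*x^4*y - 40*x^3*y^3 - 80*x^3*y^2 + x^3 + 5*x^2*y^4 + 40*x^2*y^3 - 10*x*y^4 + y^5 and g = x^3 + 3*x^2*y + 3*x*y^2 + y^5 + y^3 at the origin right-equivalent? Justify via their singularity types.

The Hessian of f at 0 is [[0, 0], [0, 0]] with rank 0, so corank 2. A Groebner basis of the Jacobian ideal J(f) in C{x,y} is {y^5, x*y^3 - y^4/8, x^2}; counting standard monomials gives mu = 8. Corank 2; j^3 = x^3 is a perfect cube, so E-series; the 5-jet and mu = 8 give E_8. The Hessian of g at 0 is [[0, 0], [0, 0]] with rank 0, so corank 2. A Groebner basis of the Jacobian ideal J(g) in C{x,y} is {y^4, x^2 + 2*x*y + y^2}; counting standard monomials gives mu = 8. Corank 2; j^3 = (x + y)^3 is a perfect cube, so E-series; the 5-jet and mu = 8 give E_8. Both have type E_8, hence right-equivalent.

Yes.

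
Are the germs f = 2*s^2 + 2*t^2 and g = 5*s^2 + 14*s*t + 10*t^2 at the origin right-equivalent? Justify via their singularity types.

Yes.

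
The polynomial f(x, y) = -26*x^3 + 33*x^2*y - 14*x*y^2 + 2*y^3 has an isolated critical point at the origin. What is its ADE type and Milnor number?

The Hessian of f at 0 is [[0, 0], [0, 0]] with rank 0, so corank 2. A Groebner basis of the Jacobian ideal J(f) in C{x,y} is {y^3, x^2 - 2*y^2/3, x*y - y^2}; counting standard monomials gives mu = 4. Corank 2; j^3 = -(2*x - y)*(13*x^2 - 10*x*y + 2*y^2) splits into three distinct lines over C (the quadratic factor has nonzero discriminant), so D_4.

Type D4, Milnor number mu = 4.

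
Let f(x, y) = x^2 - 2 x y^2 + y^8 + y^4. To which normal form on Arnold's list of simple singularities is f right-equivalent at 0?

The Hessian of f at 0 is [[2, 0], [0, 0]] with rank 1, so corank 1. A Groebner basis of the Jacobian ideal J(f) in C{x,y} is {x^4, x^3*y, -x + y^2}; counting standard monomials gives mu = 7. Corank 1: A-series; mu = 7 gives A_7.

A7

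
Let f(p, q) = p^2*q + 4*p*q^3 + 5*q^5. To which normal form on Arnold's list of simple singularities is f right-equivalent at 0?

The Hessian of f at 0 has rank 0. Corank 2; j^3 = p^2*q has shape L^2 M (L != M), so D-series; mu = 6 gives D_6.

D_6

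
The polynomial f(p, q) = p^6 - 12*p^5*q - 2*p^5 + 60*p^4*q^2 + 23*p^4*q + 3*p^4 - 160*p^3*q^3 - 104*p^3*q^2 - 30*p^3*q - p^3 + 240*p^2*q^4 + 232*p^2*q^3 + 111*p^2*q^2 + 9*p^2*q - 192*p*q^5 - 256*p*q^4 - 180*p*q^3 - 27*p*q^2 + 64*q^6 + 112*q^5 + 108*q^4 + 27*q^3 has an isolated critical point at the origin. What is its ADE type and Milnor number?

The Hessian of f at 0 is [[0, 0], [0, 0]] with rank 0, so corank 2. A Groebner basis of the Jacobian ideal J(f) in C{p,q} is {11*p^2/8 + p*q^3 - 11*p*q^2/4 - 33*p*q/4 + 33*q^3/4 + 99*q^2/8, p^2/2 - p*q^2 - 3*p*q + q^4 + 3*q^3 + 9*q^2/2, p^3 - 9*p^2/4 - 45*p*q^2/2 + 27*p*q/2 + 81*q^3/2 - 81*q^2/4, p^2*q - p^2/4 - 11*p*q^2/2 + 3*p*q/2 + 15*q^3/2 - 9*q^2/4}; counting standard monomials gives mu = 8. Corank 2; j^3 = -(p - 3*q)^3 is a perfect cube, so E-series; the 5-jet and mu = 8 give E_8.

Type E8, Milnor number mu = 8.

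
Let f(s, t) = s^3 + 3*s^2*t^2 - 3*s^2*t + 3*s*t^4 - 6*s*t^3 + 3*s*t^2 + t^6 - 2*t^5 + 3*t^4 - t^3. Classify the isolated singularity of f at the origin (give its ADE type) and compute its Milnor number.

Type E_8, Milnor number mu = 8.

The Hessian of f at 0 has rank 0. Corank 2; j^3 = (s - t)^3 is a perfect cube, so E-series; the 5-jet and mu = 8 give E_8.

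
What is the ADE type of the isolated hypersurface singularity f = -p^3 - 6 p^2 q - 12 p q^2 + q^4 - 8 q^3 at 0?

E_6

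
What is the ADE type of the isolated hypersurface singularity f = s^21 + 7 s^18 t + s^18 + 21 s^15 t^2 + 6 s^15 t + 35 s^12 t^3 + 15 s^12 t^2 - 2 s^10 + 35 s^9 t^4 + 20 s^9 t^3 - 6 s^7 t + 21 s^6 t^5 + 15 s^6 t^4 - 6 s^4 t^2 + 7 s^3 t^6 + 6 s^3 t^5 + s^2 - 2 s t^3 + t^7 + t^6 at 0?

A_6

The Hessian of f at 0 has rank 1. Corank 1: A-series; mu = 6 gives A_6.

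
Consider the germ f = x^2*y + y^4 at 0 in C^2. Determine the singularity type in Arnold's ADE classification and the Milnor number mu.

The Hessian of f at 0 has rank 0. Corank 2; j^3 = x^2*y has shape L^2 M (L != M), so D-series; mu = 5 gives D_5.

Type D_{5}, Milnor number mu = 5.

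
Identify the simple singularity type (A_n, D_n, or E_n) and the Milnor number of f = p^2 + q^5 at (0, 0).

Type A_4, Milnor number mu = 4.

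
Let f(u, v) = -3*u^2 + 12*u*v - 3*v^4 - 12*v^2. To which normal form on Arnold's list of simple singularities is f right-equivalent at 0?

The Hessian of f at 0 is [[-6, 12], [12, -24]] with rank 1, so corank 1. A Groebner basis of the Jacobian ideal J(f) in C{u,v} is {v^3, u - 2*v}; counting standard monomials gives mu = 3. Corank 1: A-series; mu = 3 gives A_3.

A_{3}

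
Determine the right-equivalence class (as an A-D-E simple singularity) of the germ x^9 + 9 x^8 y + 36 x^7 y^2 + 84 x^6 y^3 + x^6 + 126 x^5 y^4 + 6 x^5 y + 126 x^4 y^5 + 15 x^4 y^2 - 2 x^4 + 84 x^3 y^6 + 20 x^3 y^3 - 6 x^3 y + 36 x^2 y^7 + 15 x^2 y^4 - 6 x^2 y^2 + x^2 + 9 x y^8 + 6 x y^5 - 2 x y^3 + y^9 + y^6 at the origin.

A8

The Hessian of f at 0 has rank 1. Corank 1: A-series; mu = 8 gives A_8.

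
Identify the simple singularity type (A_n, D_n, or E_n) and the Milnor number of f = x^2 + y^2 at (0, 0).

Type A_1, Milnor number mu = 1.

The Hessian of f at 0 is [[2, 0], [0, 2]] with rank 2, so corank 0. A Groebner basis of the Jacobian ideal J(f) in C{x,y} is {x, y}; counting standard monomials gives mu = 1. Corank 0: nondegenerate Morse point, so A_1.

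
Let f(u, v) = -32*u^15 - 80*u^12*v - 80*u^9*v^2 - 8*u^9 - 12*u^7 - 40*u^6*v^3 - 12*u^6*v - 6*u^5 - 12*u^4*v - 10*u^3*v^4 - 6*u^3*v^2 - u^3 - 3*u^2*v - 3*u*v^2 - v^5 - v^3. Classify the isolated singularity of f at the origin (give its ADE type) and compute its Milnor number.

Type E_{8}, Milnor number mu = 8.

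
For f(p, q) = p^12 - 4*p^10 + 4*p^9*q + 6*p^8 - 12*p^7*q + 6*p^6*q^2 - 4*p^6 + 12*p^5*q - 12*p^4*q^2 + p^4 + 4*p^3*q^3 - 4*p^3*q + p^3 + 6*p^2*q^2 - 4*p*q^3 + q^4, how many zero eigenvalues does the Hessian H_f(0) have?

2

The Hessian at 0 is [[0, 0], [0, 0]] of rank 0; hence corank 2.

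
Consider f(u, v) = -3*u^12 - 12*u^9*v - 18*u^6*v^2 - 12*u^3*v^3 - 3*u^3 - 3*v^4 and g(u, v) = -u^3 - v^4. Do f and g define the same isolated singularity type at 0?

The Hessian of f at 0 is [[0, 0], [0, 0]] with rank 0, so corank 2. A Groebner basis of the Jacobian ideal J(f) in C{u,v} is {v^3, u^2}; counting standard monomials gives mu = 6. Corank 2; j^3 = -3*u^3 is a perfect cube, so E-series; the 4-jet and mu = 6 give E_6. The Hessian of g at 0 is [[0, 0], [0, 0]] with rank 0, so corank 2. A Groebner basis of the Jacobian ideal J(g) in C{u,v} is {v^3, u^2}; counting standard monomials gives mu = 6. Corank 2; j^3 = -u^3 is a perfect cube, so E-series; the 4-jet and mu = 6 give E_6. Both have type E_6, hence right-equivalent.

Yes.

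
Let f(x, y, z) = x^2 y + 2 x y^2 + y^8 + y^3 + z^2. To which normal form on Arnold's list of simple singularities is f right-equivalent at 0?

The Hessian of f at 0 is [[0, 0, 0], [0, 0, 0], [0, 0, 2]] with rank 1, so corank 2. A Groebner basis of the Jacobian ideal J(f) in C{x,y,z} is {x^2/8 + y^7 - y^2/8, x^3 + y^3, x*y + y^2, z}; counting standard monomials gives mu = 9. Corank 2; j^3 = y*(x + y)^2 has shape L^2 M (L != M), so D-series; mu = 9 gives D_9.

D_9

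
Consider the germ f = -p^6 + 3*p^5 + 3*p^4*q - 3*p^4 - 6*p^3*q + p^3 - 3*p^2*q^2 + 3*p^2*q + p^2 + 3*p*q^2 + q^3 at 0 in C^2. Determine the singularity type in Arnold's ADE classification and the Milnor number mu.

Type A2, Milnor number mu = 2.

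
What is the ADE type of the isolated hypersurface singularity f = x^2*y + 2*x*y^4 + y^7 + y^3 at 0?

The Hessian of f at 0 is [[0, 0], [0, 0]] with rank 0, so corank 2. A Groebner basis of the Jacobian ideal J(f) in C{x,y} is {y^3, x^2 + 3*y^2, x*y}; counting standard monomials gives mu = 4. Corank 2; j^3 = y*(x^2 + y^2) splits into three distinct lines over C (the quadratic factor has nonzero discriminant), so D_4.

D4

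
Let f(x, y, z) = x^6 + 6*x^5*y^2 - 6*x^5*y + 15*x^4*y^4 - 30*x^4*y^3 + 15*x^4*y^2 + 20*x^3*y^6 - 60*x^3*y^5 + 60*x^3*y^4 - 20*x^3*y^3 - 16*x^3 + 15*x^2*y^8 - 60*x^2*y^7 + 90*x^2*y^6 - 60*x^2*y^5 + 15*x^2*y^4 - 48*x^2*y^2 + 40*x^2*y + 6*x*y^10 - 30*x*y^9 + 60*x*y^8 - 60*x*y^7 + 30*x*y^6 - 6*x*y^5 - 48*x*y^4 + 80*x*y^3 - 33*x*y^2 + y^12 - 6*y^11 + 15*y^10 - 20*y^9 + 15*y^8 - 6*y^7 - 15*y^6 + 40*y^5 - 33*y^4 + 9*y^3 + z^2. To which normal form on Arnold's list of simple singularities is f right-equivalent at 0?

The Hessian of f at 0 has rank 1. Corank 2; j^3 = -(x - y)*(4*x - 3*y)^2 has shape L^2 M (L != M), so D-series; mu = 7 gives D_7.

D7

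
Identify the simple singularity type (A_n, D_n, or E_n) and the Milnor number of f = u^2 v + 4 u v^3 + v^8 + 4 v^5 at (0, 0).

The Hessian of f at 0 has rank 0. Corank 2; j^3 = u^2*v has shape L^2 M (L != M), so D-series; mu = 9 gives D_9.

Type D_{9}, Milnor number mu = 9.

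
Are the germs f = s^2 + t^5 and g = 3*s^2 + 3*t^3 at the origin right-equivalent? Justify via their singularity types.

No.

The Hessian of f at 0 has rank 1. Corank 1: A-series; mu = 4 gives A_4. The Hessian of g at 0 has rank 1. Corank 1: A-series; mu = 2 gives A_2. f is A_4 but g is A_2, hence not right-equivalent.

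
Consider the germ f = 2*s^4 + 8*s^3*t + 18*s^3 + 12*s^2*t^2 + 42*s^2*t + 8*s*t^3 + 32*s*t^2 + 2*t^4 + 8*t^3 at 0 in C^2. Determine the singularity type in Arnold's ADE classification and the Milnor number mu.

The Hessian of f at 0 has rank 0. Corank 2; j^3 = 2*(s + t)*(3*s + 2*t)^2 has shape L^2 M (L != M), so D-series; mu = 5 gives D_5.

Type D5, Milnor number mu = 5.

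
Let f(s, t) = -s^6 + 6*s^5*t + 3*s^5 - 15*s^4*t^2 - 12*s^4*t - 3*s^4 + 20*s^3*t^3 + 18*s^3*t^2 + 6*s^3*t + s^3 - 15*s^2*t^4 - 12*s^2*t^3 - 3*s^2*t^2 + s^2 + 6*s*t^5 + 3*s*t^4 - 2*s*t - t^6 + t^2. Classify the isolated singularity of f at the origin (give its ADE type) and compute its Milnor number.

Type A_{2}, Milnor number mu = 2.

The Hessian of f at 0 has rank 1. Corank 1: A-series; mu = 2 gives A_2.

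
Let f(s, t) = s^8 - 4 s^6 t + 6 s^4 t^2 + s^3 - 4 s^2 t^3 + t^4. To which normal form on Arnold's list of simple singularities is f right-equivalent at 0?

E_6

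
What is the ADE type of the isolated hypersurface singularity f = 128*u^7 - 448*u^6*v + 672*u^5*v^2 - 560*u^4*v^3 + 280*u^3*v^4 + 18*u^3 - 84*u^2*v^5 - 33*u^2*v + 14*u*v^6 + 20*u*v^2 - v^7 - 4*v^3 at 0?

D_{8}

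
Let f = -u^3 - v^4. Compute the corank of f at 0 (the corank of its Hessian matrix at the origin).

2

The Hessian at 0 is [[0, 0], [0, 0]] of rank 0; hence corank 2.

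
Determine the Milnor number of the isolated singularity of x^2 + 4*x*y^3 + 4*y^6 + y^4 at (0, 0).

3

The Hessian of f at 0 has rank 1. Corank 1: A-series; mu = 3 gives A_3.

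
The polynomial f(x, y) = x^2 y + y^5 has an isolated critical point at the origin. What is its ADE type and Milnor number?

Type D_{6}, Milnor number mu = 6.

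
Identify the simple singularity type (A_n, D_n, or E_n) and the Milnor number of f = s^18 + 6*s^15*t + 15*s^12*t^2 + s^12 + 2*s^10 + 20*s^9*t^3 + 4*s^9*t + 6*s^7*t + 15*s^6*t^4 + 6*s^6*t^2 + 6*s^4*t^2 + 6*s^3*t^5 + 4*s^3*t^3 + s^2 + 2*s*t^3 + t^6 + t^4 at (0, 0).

Type A_{3}, Milnor number mu = 3.

The Hessian of f at 0 has rank 1. Corank 1: A-series; mu = 3 gives A_3.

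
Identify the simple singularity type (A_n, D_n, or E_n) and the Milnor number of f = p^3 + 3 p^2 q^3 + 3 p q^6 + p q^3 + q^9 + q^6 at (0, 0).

The Hessian of f at 0 has rank 0. Corank 2; j^3 = p^3 is a perfect cube, so E-series; the 4-jet and mu = 7 give E_7.

Type E7, Milnor number mu = 7.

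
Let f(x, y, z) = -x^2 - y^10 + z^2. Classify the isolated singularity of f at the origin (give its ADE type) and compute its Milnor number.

Type A_{9}, Milnor number mu = 9.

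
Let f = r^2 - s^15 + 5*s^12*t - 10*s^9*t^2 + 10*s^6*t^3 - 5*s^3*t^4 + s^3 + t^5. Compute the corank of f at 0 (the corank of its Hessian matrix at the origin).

Hessian at 0 has rank 1.

2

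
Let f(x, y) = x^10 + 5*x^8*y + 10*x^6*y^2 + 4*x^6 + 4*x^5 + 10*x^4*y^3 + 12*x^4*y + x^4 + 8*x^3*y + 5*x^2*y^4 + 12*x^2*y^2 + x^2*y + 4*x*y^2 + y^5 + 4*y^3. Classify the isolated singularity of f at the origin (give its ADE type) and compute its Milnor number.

Type D6, Milnor number mu = 6.

The Hessian of f at 0 is [[0, 0], [0, 0]] with rank 0, so corank 2. A Groebner basis of the Jacobian ideal J(f) in C{x,y} is {x^3 + 32*x^2/59 + 69*x*y/59 + 10*y^2/59, x^2*y + x*y/2 + y^2, -8*x^2/59 + x*y^2 - 187*x*y/236 - 123*y^2/118, 8*x^2/59 + 315*x*y/472 + y^3 + 187*y^2/236}; counting standard monomials gives mu = 6. Corank 2; j^3 = y*(x + 2*y)^2 has shape L^2 M (L != M), so D-series; mu = 6 gives D_6.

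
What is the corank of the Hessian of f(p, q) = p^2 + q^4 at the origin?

1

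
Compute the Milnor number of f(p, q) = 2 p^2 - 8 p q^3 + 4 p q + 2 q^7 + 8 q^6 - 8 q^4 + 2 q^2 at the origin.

6

The Hessian of f at 0 is [[4, 4], [4, 4]] with rank 1, so corank 1. A Groebner basis of the Jacobian ideal J(f) in C{p,q} is {-p/2 + q^3 - q/2, p^2 + 2*p*q + q^2}; counting standard monomials gives mu = 6. Corank 1: A-series; mu = 6 gives A_6.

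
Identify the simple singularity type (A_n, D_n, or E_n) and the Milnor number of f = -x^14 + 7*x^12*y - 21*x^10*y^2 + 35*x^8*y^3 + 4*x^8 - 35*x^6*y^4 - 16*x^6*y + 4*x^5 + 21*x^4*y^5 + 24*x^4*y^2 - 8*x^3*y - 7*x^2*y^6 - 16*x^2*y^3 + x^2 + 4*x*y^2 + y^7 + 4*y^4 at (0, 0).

Type A_{6}, Milnor number mu = 6.

The Hessian of f at 0 has rank 1. Corank 1: A-series; mu = 6 gives A_6.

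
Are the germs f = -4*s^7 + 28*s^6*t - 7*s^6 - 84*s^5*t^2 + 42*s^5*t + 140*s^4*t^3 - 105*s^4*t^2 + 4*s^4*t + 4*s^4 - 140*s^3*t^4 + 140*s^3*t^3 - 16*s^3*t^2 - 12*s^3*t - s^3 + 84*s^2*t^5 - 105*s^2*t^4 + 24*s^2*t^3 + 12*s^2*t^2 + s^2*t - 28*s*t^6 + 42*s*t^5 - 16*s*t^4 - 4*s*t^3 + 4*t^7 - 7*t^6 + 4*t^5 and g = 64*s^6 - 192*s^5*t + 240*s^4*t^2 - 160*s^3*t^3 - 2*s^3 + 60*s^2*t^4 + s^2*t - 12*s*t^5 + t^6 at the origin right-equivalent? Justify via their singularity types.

The Hessian of f at 0 is [[0, 0], [0, 0]] with rank 0, so corank 2. A Groebner basis of the Jacobian ideal J(f) in C{s,t} is {27*s^2/122 + 23*s*t/122 + t^4 - 23*t^3/61, s^3, s^2*t + 10*s^2/61 + 4*s*t/61 - 8*t^3/61, 2*s^2/61 + s*t^2 + 13*s*t/61 - 26*t^3/61}; counting standard monomials gives mu = 7. Corank 2; j^3 = -s^2*(s - t) has shape L^2 M (L != M), so D-series; mu = 7 gives D_7. The Hessian of g at 0 is [[0, 0], [0, 0]] with rank 0, so corank 2. A Groebner basis of the Jacobian ideal J(g) in C{s,t} is {s*t/12 + t^5, s*t^2, s^2 - s*t/2}; counting standard monomials gives mu = 7. Corank 2; j^3 = -s^2*(2*s - t) has shape L^2 M (L != M), so D-series; mu = 7 gives D_7. Both have type D_7, hence right-equivalent.

Yes.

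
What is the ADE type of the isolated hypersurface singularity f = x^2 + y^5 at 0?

The Hessian of f at 0 is [[2, 0], [0, 0]] with rank 1, so corank 1. A Groebner basis of the Jacobian ideal J(f) in C{x,y} is {y^4, x}; counting standard monomials gives mu = 4. Corank 1: A-series; mu = 4 gives A_4.

A_4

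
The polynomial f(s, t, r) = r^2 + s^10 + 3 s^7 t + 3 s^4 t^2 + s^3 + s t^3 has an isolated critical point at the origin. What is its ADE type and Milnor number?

Type E7, Milnor number mu = 7.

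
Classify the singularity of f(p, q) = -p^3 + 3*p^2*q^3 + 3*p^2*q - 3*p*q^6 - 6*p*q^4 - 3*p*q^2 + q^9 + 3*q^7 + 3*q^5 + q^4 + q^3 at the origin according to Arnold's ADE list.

E_6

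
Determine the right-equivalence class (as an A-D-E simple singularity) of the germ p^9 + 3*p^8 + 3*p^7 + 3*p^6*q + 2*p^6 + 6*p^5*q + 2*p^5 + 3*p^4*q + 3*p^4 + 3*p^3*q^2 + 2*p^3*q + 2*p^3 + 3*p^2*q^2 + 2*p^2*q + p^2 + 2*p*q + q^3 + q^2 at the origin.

A2

The Hessian of f at 0 is [[2, 2], [2, 2]] with rank 1, so corank 1. A Groebner basis of the Jacobian ideal J(f) in C{p,q} is {q^2, p + q}; counting standard monomials gives mu = 2. Corank 1: A-series; mu = 2 gives A_2.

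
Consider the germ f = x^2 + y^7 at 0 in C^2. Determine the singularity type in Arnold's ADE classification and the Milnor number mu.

The Hessian of f at 0 is [[2, 0], [0, 0]] with rank 1, so corank 1. A Groebner basis of the Jacobian ideal J(f) in C{x,y} is {y^6, x}; counting standard monomials gives mu = 6. Corank 1: A-series; mu = 6 gives A_6.

Type A6, Milnor number mu = 6.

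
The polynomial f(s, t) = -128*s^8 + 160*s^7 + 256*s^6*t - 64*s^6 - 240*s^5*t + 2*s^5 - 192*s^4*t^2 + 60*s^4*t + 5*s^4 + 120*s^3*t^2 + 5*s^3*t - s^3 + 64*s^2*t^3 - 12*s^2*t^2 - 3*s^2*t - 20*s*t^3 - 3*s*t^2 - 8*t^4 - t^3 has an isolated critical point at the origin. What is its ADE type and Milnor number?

The Hessian of f at 0 has rank 0. Corank 2; j^3 = -(s + t)^3 is a perfect cube, so E-series; the 4-jet and mu = 7 give E_7.

Type E_{7}, Milnor number mu = 7.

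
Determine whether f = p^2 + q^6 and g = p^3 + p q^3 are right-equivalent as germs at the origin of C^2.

The Hessian of f at 0 is [[2, 0], [0, 0]] with rank 1, so corank 1. A Groebner basis of the Jacobian ideal J(f) in C{p,q} is {q^5, p}; counting standard monomials gives mu = 5. Corank 1: A-series; mu = 5 gives A_5. The Hessian of g at 0 is [[0, 0], [0, 0]] with rank 0, so corank 2. A Groebner basis of the Jacobian ideal J(g) in C{p,q} is {p^3, p*q^2, 3*p^2 + q^3}; counting standard monomials gives mu = 7. Corank 2; j^3 = p^3 is a perfect cube, so E-series; the 4-jet and mu = 7 give E_7. f is A_5 but g is E_7, hence not right-equivalent.

No.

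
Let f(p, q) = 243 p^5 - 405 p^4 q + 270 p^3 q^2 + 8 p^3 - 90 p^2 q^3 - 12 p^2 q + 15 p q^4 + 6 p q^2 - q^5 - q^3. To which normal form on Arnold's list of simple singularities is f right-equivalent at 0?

E8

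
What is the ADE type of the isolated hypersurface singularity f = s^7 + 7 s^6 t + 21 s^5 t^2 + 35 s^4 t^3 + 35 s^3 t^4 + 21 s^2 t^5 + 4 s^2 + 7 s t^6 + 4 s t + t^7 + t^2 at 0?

A6

The Hessian of f at 0 has rank 1. Corank 1: A-series; mu = 6 gives A_6.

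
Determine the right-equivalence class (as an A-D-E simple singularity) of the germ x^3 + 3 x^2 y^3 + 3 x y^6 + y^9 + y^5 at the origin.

The Hessian of f at 0 has rank 0. Corank 2; j^3 = x^3 is a perfect cube, so E-series; the 5-jet and mu = 8 give E_8.

E_8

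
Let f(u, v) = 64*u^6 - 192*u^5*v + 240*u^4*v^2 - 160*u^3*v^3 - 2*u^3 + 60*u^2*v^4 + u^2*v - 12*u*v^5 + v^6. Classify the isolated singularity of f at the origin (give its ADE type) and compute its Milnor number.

Type D_{7}, Milnor number mu = 7.

The Hessian of f at 0 has rank 0. Corank 2; j^3 = -u^2*(2*u - v) has shape L^2 M (L != M), so D-series; mu = 7 gives D_7.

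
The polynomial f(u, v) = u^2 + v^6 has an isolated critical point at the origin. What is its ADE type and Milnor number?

Type A5, Milnor number mu = 5.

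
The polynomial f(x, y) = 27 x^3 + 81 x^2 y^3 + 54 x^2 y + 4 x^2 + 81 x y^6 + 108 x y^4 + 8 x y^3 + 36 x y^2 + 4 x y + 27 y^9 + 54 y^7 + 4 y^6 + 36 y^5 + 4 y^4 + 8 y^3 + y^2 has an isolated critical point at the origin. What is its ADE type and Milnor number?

Type A_{2}, Milnor number mu = 2.

The Hessian of f at 0 has rank 1. Corank 1: A-series; mu = 2 gives A_2.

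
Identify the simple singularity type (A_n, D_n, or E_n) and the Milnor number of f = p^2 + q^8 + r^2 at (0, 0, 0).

Type A_7, Milnor number mu = 7.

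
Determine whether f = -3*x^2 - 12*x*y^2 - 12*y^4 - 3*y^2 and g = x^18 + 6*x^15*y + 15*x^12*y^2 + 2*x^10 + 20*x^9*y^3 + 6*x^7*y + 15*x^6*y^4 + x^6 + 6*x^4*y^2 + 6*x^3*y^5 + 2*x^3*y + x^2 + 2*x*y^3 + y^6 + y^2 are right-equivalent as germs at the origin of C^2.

Yes.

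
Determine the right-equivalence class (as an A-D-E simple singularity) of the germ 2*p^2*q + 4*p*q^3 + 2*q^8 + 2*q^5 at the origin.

The Hessian of f at 0 has rank 0. Corank 2; j^3 = 2*p^2*q has shape L^2 M (L != M), so D-series; mu = 9 gives D_9.

D_9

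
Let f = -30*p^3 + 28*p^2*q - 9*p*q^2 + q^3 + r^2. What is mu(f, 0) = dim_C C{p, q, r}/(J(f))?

4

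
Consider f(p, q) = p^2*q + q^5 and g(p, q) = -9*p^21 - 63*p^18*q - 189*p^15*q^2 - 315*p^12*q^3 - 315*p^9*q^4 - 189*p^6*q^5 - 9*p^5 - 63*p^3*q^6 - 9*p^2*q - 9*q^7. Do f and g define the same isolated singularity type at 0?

No.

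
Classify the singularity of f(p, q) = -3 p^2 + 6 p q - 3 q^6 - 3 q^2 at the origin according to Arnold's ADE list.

A5

The Hessian of f at 0 is [[-6, 6], [6, -6]] with rank 1, so corank 1. A Groebner basis of the Jacobian ideal J(f) in C{p,q} is {q^5, p - q}; counting standard monomials gives mu = 5. Corank 1: A-series; mu = 5 gives A_5.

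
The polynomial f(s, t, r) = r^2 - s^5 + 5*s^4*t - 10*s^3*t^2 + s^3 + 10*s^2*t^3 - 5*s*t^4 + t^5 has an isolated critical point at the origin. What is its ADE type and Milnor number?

Type E_8, Milnor number mu = 8.

The Hessian of f at 0 has rank 1. Corank 2; j^3 = s^3 is a perfect cube, so E-series; the 5-jet and mu = 8 give E_8.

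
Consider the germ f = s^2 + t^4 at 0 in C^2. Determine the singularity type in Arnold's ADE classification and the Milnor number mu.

The Hessian of f at 0 has rank 1. Corank 1: A-series; mu = 3 gives A_3.

Type A_3, Milnor number mu = 3.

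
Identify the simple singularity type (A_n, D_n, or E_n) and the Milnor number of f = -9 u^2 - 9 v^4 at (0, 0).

Type A3, Milnor number mu = 3.

The Hessian of f at 0 is [[-18, 0], [0, 0]] with rank 1, so corank 1. A Groebner basis of the Jacobian ideal J(f) in C{u,v} is {v^3, u}; counting standard monomials gives mu = 3. Corank 1: A-series; mu = 3 gives A_3.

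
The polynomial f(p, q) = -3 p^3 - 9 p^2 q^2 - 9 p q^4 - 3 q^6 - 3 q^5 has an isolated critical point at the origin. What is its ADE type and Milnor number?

Type E_{8}, Milnor number mu = 8.

The Hessian of f at 0 is [[0, 0], [0, 0]] with rank 0, so corank 2. A Groebner basis of the Jacobian ideal J(f) in C{p,q} is {q^4, p^3, p^2/2 + p*q^2}; counting standard monomials gives mu = 8. Corank 2; j^3 = -3*p^3 is a perfect cube, so E-series; the 5-jet and mu = 8 give E_8.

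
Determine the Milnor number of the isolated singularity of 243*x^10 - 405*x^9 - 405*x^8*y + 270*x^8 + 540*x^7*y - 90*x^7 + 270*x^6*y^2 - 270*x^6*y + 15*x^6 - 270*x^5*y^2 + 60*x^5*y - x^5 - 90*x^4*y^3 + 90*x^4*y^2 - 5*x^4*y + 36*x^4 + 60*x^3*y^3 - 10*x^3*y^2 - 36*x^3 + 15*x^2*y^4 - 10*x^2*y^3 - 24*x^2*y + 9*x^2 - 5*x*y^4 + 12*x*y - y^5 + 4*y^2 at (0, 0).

4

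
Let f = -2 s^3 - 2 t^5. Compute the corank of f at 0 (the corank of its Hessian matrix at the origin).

2

Hessian at 0 has rank 0.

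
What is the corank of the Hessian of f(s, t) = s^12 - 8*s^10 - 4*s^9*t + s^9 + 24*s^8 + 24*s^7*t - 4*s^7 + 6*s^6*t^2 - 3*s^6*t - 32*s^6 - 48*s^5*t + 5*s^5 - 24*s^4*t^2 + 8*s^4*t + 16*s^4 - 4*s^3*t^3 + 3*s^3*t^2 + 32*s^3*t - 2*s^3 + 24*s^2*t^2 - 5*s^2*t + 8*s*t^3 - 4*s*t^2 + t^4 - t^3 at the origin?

Hessian at 0 has rank 0.

2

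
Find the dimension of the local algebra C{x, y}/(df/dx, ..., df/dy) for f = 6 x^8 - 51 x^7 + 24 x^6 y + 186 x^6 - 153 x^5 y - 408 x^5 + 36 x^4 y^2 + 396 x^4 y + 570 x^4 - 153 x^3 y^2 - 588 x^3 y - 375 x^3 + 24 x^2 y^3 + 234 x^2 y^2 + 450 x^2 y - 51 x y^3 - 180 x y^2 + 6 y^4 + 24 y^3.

7

The Hessian of f at 0 has rank 0. Corank 2; j^3 = -3*(5*x - 2*y)^3 is a perfect cube, so E-series; the 4-jet and mu = 7 give E_7.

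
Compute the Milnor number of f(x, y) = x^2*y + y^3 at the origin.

The Hessian of f at 0 is [[0, 0], [0, 0]] with rank 0, so corank 2. A Groebner basis of the Jacobian ideal J(f) in C{x,y} is {y^3, x^2 + 3*y^2, x*y}; counting standard monomials gives mu = 4. Corank 2; j^3 = y*(x^2 + y^2) splits into three distinct lines over C (the quadratic factor has nonzero discriminant), so D_4.

4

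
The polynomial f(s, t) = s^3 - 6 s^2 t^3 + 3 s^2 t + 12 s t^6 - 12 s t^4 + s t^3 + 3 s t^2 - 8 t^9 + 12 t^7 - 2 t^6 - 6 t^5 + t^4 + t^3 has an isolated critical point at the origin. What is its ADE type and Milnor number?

Type E_7, Milnor number mu = 7.

The Hessian of f at 0 is [[0, 0], [0, 0]] with rank 0, so corank 2. A Groebner basis of the Jacobian ideal J(f) in C{s,t} is {s^3 + 3*s^2*t + 6*s^2 + 12*s*t + 6*t^2, -3*s^2 + s*t^2 - 6*s*t - 3*t^2, 3*s^2 + 6*s*t + t^3 + 3*t^2}; counting standard monomials gives mu = 7. Corank 2; j^3 = (s + t)^3 is a perfect cube, so E-series; the 4-jet and mu = 7 give E_7.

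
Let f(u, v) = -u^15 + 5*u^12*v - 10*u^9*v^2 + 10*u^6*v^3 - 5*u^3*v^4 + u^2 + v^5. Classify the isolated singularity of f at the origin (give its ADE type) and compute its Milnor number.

Type A_{4}, Milnor number mu = 4.

The Hessian of f at 0 is [[2, 0], [0, 0]] with rank 1, so corank 1. A Groebner basis of the Jacobian ideal J(f) in C{u,v} is {v^4, u}; counting standard monomials gives mu = 4. Corank 1: A-series; mu = 4 gives A_4.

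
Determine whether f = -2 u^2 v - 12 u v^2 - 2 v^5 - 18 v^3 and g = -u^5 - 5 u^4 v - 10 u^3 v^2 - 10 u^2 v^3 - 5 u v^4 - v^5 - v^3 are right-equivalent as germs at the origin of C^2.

The Hessian of f at 0 has rank 0. Corank 2; j^3 = -2*v*(u + 3*v)^2 has shape L^2 M (L != M), so D-series; mu = 6 gives D_6. The Hessian of g at 0 has rank 0. Corank 2; j^3 = -v^3 is a perfect cube, so E-series; the 5-jet and mu = 8 give E_8. f is D_6 but g is E_8, hence not right-equivalent.

No.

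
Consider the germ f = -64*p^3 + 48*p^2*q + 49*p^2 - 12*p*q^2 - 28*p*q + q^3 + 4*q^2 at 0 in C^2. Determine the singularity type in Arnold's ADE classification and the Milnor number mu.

Type A2, Milnor number mu = 2.

The Hessian of f at 0 has rank 1. Corank 1: A-series; mu = 2 gives A_2.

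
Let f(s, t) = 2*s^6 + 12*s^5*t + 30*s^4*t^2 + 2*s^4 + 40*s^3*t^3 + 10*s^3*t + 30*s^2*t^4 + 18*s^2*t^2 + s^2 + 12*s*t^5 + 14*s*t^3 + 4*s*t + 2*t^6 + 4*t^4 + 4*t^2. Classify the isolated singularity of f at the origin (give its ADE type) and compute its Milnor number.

Type A_5, Milnor number mu = 5.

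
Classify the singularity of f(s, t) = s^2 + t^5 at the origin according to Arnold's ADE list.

The Hessian of f at 0 has rank 1. Corank 1: A-series; mu = 4 gives A_4.

A4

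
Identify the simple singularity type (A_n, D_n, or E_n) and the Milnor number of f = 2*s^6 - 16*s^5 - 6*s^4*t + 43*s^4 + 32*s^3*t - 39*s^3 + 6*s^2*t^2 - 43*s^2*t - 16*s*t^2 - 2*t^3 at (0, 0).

Type D_{4}, Milnor number mu = 4.

The Hessian of f at 0 is [[0, 0], [0, 0]] with rank 0, so corank 2. A Groebner basis of the Jacobian ideal J(f) in C{s,t} is {t^3, s^2 - 2*t^2/23, s*t + 7*t^2/23}; counting standard monomials gives mu = 4. Corank 2; j^3 = -(3*s + t)*(13*s^2 + 10*s*t + 2*t^2) splits into three distinct lines over C (the quadratic factor has nonzero discriminant), so D_4.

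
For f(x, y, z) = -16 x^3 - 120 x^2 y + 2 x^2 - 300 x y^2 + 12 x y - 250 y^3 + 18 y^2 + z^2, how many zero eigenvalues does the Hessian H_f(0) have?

Hessian at 0 has rank 2.

1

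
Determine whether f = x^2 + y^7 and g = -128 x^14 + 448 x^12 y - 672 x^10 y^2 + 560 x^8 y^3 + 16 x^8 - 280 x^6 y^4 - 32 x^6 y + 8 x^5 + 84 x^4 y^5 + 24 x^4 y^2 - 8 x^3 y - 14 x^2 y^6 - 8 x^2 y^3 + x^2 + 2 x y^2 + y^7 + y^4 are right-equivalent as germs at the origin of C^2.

Yes.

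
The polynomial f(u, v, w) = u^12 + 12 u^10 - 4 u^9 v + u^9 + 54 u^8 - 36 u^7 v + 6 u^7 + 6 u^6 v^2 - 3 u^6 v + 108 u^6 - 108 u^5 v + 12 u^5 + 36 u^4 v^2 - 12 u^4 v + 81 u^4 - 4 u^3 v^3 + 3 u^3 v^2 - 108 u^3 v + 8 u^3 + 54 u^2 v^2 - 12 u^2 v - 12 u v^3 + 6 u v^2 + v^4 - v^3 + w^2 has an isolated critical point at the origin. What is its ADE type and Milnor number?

The Hessian of f at 0 is [[0, 0, 0], [0, 0, 0], [0, 0, 2]] with rank 1, so corank 2. A Groebner basis of the Jacobian ideal J(f) in C{u,v,w} is {v^4, u*v^2 - 4*v^3/9, u^2 - u*v + v^2/4, w}; counting standard monomials gives mu = 6. Corank 2; j^3 = (2*u - v)^3 is a perfect cube, so E-series; the 4-jet and mu = 6 give E_6.

Type E_{6}, Milnor number mu = 6.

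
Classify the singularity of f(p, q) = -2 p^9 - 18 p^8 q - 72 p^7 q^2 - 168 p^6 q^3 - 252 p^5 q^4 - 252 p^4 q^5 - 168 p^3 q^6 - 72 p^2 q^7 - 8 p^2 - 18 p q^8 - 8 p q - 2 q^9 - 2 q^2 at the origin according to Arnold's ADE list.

A8

The Hessian of f at 0 is [[-16, -8], [-8, -4]] with rank 1, so corank 1. A Groebner basis of the Jacobian ideal J(f) in C{p,q} is {q^8, p + q/2}; counting standard monomials gives mu = 8. Corank 1: A-series; mu = 8 gives A_8.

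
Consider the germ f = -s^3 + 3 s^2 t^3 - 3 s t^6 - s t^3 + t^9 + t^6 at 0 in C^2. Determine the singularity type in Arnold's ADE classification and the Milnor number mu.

Type E7, Milnor number mu = 7.

The Hessian of f at 0 has rank 0. Corank 2; j^3 = -s^3 is a perfect cube, so E-series; the 4-jet and mu = 7 give E_7.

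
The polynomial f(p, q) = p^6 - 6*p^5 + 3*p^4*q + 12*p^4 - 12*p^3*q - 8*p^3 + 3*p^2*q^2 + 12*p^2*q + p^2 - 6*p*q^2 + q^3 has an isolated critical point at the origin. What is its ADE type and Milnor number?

Type A2, Milnor number mu = 2.

The Hessian of f at 0 has rank 1. Corank 1: A-series; mu = 2 gives A_2.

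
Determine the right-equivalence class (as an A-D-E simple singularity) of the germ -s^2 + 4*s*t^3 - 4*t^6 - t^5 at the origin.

A_{4}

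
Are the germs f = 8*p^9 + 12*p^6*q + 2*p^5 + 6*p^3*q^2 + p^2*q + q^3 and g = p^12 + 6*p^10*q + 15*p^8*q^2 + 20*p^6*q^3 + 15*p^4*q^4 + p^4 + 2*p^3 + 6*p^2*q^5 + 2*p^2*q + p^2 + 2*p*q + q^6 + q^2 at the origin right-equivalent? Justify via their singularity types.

The Hessian of f at 0 is [[0, 0], [0, 0]] with rank 0, so corank 2. A Groebner basis of the Jacobian ideal J(f) in C{p,q} is {q^3, p^2 + 3*q^2, p*q}; counting standard monomials gives mu = 4. Corank 2; j^3 = q*(p^2 + q^2) splits into three distinct lines over C (the quadratic factor has nonzero discriminant), so D_4. The Hessian of g at 0 is [[2, 2], [2, 2]] with rank 1, so corank 1. A Groebner basis of the Jacobian ideal J(g) in C{p,q} is {p*q^2 - 3*p*q + p - 2*q^2 + q, 5*p*q - 2*p + q^3 + 3*q^2 - 2*q, p^2 + p + q}; counting standard monomials gives mu = 5. Corank 1: A-series; mu = 5 gives A_5. f is D_4 but g is A_5, hence not right-equivalent.

No.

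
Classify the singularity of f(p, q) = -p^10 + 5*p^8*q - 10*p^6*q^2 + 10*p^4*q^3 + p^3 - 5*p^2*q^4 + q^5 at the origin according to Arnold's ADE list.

The Hessian of f at 0 is [[0, 0], [0, 0]] with rank 0, so corank 2. A Groebner basis of the Jacobian ideal J(f) in C{p,q} is {q^4, p^2}; counting standard monomials gives mu = 8. Corank 2; j^3 = p^3 is a perfect cube, so E-series; the 5-jet and mu = 8 give E_8.

E_{8}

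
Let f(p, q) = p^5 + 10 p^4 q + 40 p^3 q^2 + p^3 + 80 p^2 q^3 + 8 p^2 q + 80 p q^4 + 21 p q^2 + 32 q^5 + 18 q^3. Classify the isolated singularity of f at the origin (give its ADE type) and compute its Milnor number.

The Hessian of f at 0 is [[0, 0], [0, 0]] with rank 0, so corank 2. A Groebner basis of the Jacobian ideal J(f) in C{p,q} is {p*q/5 + q^4 + 3*q^2/5, p*q^2 + 3*q^3, p^2 + 5*p*q + 6*q^2}; counting standard monomials gives mu = 6. Corank 2; j^3 = (p + 2*q)*(p + 3*q)^2 has shape L^2 M (L != M), so D-series; mu = 6 gives D_6.

Type D_{6}, Milnor number mu = 6.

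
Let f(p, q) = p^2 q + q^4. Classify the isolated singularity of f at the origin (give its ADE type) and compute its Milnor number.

Type D5, Milnor number mu = 5.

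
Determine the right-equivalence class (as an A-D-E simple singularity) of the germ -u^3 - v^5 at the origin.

E_{8}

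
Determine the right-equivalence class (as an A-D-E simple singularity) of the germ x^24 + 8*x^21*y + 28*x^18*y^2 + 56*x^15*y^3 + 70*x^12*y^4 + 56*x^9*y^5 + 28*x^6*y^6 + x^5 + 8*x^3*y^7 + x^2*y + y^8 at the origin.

D_9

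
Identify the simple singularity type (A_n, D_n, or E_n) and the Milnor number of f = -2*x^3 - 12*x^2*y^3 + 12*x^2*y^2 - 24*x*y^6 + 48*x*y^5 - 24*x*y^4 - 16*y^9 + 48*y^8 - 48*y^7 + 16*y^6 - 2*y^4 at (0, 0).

Type E_{6}, Milnor number mu = 6.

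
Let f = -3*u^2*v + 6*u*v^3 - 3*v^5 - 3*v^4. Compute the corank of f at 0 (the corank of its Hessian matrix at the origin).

Hessian at 0 has rank 0.

2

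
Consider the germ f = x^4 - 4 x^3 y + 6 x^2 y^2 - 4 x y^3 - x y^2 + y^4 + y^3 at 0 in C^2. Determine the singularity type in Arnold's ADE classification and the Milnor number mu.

Type D5, Milnor number mu = 5.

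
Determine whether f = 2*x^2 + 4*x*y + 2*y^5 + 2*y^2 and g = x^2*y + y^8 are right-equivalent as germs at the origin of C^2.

No.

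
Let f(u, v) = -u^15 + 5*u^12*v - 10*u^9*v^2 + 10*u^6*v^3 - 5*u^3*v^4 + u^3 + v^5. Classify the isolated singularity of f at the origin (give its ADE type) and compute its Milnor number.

Type E_8, Milnor number mu = 8.

The Hessian of f at 0 is [[0, 0], [0, 0]] with rank 0, so corank 2. A Groebner basis of the Jacobian ideal J(f) in C{u,v} is {v^4, u^2}; counting standard monomials gives mu = 8. Corank 2; j^3 = u^3 is a perfect cube, so E-series; the 5-jet and mu = 8 give E_8.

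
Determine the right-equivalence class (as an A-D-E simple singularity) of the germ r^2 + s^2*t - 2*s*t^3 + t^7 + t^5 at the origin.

D_{8}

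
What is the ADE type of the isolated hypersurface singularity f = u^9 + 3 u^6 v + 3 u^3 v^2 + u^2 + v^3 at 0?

The Hessian of f at 0 has rank 1. Corank 1: A-series; mu = 2 gives A_2.

A2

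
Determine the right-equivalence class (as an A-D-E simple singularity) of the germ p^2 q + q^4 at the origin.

D_{5}

The Hessian of f at 0 has rank 0. Corank 2; j^3 = p^2*q has shape L^2 M (L != M), so D-series; mu = 5 gives D_5.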